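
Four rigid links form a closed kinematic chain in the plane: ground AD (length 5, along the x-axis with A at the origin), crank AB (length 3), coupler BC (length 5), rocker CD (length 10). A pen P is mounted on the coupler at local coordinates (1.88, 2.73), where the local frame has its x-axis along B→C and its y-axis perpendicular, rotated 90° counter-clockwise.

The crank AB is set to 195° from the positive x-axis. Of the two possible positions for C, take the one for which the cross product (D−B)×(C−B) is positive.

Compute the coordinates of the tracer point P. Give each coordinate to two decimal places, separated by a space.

A=(0,0), D=(5.00,0)
B = A + 3.00·(cos195°, sin195°) = (-2.8978, -0.7765)
|BD| = 7.9359
circle(B,5.00) ∩ circle(D,10.00): a=-0.7575, h=4.9423
  candidates: C₊=(-4.1352,4.0680) cross=39.221; C₋=(-3.1680,-5.7691) cross=-39.221
  mode + wants cross > 0 → take C=(-4.1352,4.0680) (cross=39.221)
ex = (C−B)/|BC| = (-0.2475,0.9689); ey = (-0.9689,-0.2475)
P = B + 1.88·ex + 2.73·ey = (-6.0081,0.3694)

-6.01 0.37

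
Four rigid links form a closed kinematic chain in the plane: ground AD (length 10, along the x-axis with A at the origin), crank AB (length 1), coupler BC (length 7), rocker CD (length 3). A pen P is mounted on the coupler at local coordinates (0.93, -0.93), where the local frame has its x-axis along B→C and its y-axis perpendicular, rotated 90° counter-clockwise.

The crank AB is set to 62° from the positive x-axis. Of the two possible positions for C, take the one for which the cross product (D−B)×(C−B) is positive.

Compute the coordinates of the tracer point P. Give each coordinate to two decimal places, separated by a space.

A=(0,0), D=(10.00,0)
B = A + 1.00·(cos62°, sin62°) = (0.4695, 0.8829)
|BD| = 9.5713
circle(B,7.00) ∩ circle(D,3.00): a=6.8752, h=1.3157
  candidates: C₊=(7.4368,1.5588) cross=12.593; C₋=(7.1940,-1.0614) cross=-12.593
  mode + wants cross > 0 → take C=(7.4368,1.5588) (cross=12.593)
ex = (C−B)/|BC| = (0.9953,0.0965); ey = (-0.0965,0.9953)
P = B + 0.93·ex + -0.93·ey = (1.4849,0.0471)

1.48 0.05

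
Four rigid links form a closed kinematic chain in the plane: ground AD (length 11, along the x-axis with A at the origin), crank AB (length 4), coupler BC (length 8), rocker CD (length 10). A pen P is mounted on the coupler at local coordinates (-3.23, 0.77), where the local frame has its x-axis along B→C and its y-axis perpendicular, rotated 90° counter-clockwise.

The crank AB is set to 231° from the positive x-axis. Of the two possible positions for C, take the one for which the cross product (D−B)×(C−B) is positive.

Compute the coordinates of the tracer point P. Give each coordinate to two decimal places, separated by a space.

A=(0,0), D=(11.00,0)
B = A + 4.00·(cos231°, sin231°) = (-2.5173, -3.1086)
|BD| = 13.8701
circle(B,8.00) ∩ circle(D,10.00): a=5.6373, h=5.6763
  candidates: C₊=(1.7044,3.6868) cross=78.731; C₋=(4.2488,-7.3771) cross=-78.731
  mode + wants cross > 0 → take C=(1.7044,3.6868) (cross=78.731)
ex = (C−B)/|BC| = (0.5277,0.8494); ey = (-0.8494,0.5277)
P = B + -3.23·ex + 0.77·ey = (-4.8759,-5.4459)

-4.88 -5.45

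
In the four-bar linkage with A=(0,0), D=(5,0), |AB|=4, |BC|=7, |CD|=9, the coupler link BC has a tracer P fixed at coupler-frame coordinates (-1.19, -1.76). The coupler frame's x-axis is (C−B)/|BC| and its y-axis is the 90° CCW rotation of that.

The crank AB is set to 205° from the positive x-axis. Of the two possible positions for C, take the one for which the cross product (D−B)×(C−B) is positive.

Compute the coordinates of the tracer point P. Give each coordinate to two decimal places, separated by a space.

A=(0,0), D=(5.00,0)
B = A + 4.00·(cos205°, sin205°) = (-3.6252, -1.6905)
|BD| = 8.7893
circle(B,7.00) ∩ circle(D,9.00): a=2.5743, h=6.5095
  candidates: C₊=(-2.3510,5.1926) cross=57.214; C₋=(0.1530,-7.5833) cross=-57.214
  mode + wants cross > 0 → take C=(-2.3510,5.1926) (cross=57.214)
ex = (C−B)/|BC| = (0.1820,0.9833); ey = (-0.9833,0.1820)
P = B + -1.19·ex + -1.76·ey = (-2.1113,-3.1810)

-2.11 -3.18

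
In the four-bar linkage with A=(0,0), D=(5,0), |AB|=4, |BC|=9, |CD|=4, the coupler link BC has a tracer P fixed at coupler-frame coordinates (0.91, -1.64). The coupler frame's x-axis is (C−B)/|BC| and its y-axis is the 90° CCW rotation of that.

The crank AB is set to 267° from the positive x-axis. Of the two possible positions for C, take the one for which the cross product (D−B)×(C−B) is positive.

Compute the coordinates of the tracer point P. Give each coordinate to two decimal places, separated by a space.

1.67 -3.98

A=(0,0), D=(5.00,0)
B = A + 4.00·(cos267°, sin267°) = (-0.2093, -3.9945)
|BD| = 6.5646
circle(B,9.00) ∩ circle(D,4.00): a=8.2331, h=3.6354
  candidates: C₊=(4.1120,3.9002) cross=23.865; C₋=(8.5362,-1.8696) cross=-23.865
  mode + wants cross > 0 → take C=(4.1120,3.9002) (cross=23.865)
ex = (C−B)/|BC| = (0.4801,0.8772); ey = (-0.8772,0.4801)
P = B + 0.91·ex + -1.64·ey = (1.6662,-3.9837)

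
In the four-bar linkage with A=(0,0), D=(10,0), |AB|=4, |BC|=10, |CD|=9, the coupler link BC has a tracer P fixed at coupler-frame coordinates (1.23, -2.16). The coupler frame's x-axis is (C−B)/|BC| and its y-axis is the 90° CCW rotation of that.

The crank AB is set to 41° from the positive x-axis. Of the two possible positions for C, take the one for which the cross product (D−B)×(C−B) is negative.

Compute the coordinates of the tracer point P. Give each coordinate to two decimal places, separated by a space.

A=(0,0), D=(10.00,0)
B = A + 4.00·(cos41°, sin41°) = (3.0188, 2.6242)
|BD| = 7.4581
circle(B,10.00) ∩ circle(D,9.00): a=5.0028, h=8.6586
  candidates: C₊=(10.7484,8.9688) cross=64.577; C₋=(4.6551,-7.2410) cross=-64.577
  mode - wants cross < 0 → take C=(4.6551,-7.2410) (cross=-64.577)
ex = (C−B)/|BC| = (0.1636,-0.9865); ey = (0.9865,0.1636)
P = B + 1.23·ex + -2.16·ey = (1.0892,1.0574)

1.09 1.06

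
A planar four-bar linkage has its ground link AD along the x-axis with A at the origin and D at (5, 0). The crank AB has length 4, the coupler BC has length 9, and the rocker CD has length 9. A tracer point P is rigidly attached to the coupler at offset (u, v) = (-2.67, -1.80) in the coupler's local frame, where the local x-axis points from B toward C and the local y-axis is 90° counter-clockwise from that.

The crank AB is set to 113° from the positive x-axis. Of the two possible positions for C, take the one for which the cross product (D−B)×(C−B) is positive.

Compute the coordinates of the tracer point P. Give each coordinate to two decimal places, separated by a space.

-2.67 0.66

A=(0,0), D=(5.00,0)
B = A + 4.00·(cos113°, sin113°) = (-1.5629, 3.6820)
|BD| = 7.5252
circle(B,9.00) ∩ circle(D,9.00): a=3.7626, h=8.1757
  candidates: C₊=(5.7188,8.9712) cross=61.524; C₋=(-2.2818,-5.2892) cross=-61.524
  mode + wants cross > 0 → take C=(5.7188,8.9712) (cross=61.524)
ex = (C−B)/|BC| = (0.8091,0.5877); ey = (-0.5877,0.8091)
P = B + -2.67·ex + -1.80·ey = (-2.6653,0.6565)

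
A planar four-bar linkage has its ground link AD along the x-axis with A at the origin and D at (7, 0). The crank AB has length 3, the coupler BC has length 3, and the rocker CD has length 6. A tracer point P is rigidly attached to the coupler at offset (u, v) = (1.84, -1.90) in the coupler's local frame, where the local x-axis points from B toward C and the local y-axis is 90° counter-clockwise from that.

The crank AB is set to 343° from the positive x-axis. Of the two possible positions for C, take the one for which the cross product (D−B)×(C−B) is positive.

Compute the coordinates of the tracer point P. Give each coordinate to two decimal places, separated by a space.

3.45 1.70

A=(0,0), D=(7.00,0)
B = A + 3.00·(cos343°, sin343°) = (2.8689, -0.8771)
|BD| = 4.2232
circle(B,3.00) ∩ circle(D,6.00): a=-1.0851, h=2.7969
  candidates: C₊=(1.2266,1.6334) cross=11.812; C₋=(2.3884,-3.8384) cross=-11.812
  mode + wants cross > 0 → take C=(1.2266,1.6334) (cross=11.812)
ex = (C−B)/|BC| = (-0.5474,0.8369); ey = (-0.8369,-0.5474)
P = B + 1.84·ex + -1.90·ey = (3.4517,1.7028)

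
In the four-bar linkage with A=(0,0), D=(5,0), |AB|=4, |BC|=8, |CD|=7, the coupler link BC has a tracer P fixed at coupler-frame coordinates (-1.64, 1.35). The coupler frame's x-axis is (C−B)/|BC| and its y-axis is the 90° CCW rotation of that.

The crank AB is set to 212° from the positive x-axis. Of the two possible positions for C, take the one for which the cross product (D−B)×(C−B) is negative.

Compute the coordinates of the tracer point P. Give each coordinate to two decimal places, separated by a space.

-3.95 -0.07

A=(0,0), D=(5.00,0)
B = A + 4.00·(cos212°, sin212°) = (-3.3922, -2.1197)
|BD| = 8.6557
circle(B,8.00) ∩ circle(D,7.00): a=5.1943, h=6.0843
  candidates: C₊=(0.1540,5.0514) cross=52.664; C₋=(3.1340,-6.7467) cross=-52.664
  mode - wants cross < 0 → take C=(3.1340,-6.7467) (cross=-52.664)
ex = (C−B)/|BC| = (0.8158,-0.5784); ey = (0.5784,0.8158)
P = B + -1.64·ex + 1.35·ey = (-3.9492,-0.0698)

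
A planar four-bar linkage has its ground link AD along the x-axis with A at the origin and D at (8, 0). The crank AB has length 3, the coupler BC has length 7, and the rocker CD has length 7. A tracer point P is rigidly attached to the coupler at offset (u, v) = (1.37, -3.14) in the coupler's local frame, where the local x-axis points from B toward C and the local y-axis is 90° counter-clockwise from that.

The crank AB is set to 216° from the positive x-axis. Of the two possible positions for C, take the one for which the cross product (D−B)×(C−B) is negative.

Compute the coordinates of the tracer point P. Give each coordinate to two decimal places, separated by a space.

A=(0,0), D=(8.00,0)
B = A + 3.00·(cos216°, sin216°) = (-2.4271, -1.7634)
|BD| = 10.5751
circle(B,7.00) ∩ circle(D,7.00): a=5.2876, h=4.5871
  candidates: C₊=(2.0216,3.6412) cross=48.509; C₋=(3.5514,-5.4046) cross=-48.509
  mode - wants cross < 0 → take C=(3.5514,-5.4046) (cross=-48.509)
ex = (C−B)/|BC| = (0.8541,-0.5202); ey = (0.5202,0.8541)
P = B + 1.37·ex + -3.14·ey = (-2.8903,-5.1577)

-2.89 -5.16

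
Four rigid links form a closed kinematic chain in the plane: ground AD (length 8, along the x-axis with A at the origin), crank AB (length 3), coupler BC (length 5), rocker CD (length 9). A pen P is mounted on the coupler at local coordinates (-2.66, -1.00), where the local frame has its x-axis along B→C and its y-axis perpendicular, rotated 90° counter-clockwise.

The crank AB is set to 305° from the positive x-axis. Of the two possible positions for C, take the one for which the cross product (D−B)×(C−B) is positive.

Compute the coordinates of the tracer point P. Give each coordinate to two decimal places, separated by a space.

3.93 -4.25

A=(0,0), D=(8.00,0)
B = A + 3.00·(cos305°, sin305°) = (1.7207, -2.4575)
|BD| = 6.7430
circle(B,5.00) ∩ circle(D,9.00): a=-0.7809, h=4.9386
  candidates: C₊=(-0.8064,1.8569) cross=33.301; C₋=(2.7934,-7.3410) cross=-33.301
  mode + wants cross > 0 → take C=(-0.8064,1.8569) (cross=33.301)
ex = (C−B)/|BC| = (-0.5054,0.8629); ey = (-0.8629,-0.5054)
P = B + -2.66·ex + -1.00·ey = (3.9280,-4.2473)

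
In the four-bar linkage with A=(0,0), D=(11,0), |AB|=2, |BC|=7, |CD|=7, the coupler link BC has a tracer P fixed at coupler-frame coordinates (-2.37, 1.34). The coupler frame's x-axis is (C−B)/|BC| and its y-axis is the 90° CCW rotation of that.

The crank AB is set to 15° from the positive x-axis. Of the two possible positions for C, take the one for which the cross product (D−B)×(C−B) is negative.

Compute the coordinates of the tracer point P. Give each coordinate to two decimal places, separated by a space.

A=(0,0), D=(11.00,0)
B = A + 2.00·(cos15°, sin15°) = (1.9319, 0.5176)
|BD| = 9.0829
circle(B,7.00) ∩ circle(D,7.00): a=4.5415, h=5.3268
  candidates: C₊=(6.7695,5.5770) cross=48.383; C₋=(6.1623,-5.0594) cross=-48.383
  mode - wants cross < 0 → take C=(6.1623,-5.0594) (cross=-48.383)
ex = (C−B)/|BC| = (0.6044,-0.7967); ey = (0.7967,0.6044)
P = B + -2.37·ex + 1.34·ey = (1.5671,3.2157)

1.57 3.22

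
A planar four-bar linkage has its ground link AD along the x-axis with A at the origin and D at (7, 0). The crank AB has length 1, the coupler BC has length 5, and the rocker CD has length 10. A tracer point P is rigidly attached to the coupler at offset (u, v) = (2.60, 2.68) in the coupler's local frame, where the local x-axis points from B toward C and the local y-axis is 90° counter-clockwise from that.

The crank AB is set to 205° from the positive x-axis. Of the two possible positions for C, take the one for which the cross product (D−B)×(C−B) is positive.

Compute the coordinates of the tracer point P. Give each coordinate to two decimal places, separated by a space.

A=(0,0), D=(7.00,0)
B = A + 1.00·(cos205°, sin205°) = (-0.9063, -0.4226)
|BD| = 7.9176
circle(B,5.00) ∩ circle(D,10.00): a=-0.7775, h=4.9392
  candidates: C₊=(-1.9463,4.4680) cross=39.106; C₋=(-1.4190,-5.3963) cross=-39.106
  mode + wants cross > 0 → take C=(-1.9463,4.4680) (cross=39.106)
ex = (C−B)/|BC| = (-0.2080,0.9781); ey = (-0.9781,-0.2080)
P = B + 2.60·ex + 2.68·ey = (-4.0685,1.5631)

-4.07 1.56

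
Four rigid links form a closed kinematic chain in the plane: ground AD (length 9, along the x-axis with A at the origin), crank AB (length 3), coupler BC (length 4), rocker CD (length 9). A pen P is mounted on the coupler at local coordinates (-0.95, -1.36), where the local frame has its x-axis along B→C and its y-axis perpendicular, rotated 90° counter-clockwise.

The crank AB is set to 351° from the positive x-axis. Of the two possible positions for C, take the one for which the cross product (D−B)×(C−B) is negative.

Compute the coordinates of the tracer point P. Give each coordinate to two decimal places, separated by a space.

A=(0,0), D=(9.00,0)
B = A + 3.00·(cos351°, sin351°) = (2.9631, -0.4693)
|BD| = 6.0551
circle(B,4.00) ∩ circle(D,9.00): a=-2.3398, h=3.2443
  candidates: C₊=(0.3789,2.5839) cross=19.645; C₋=(0.8818,-3.8852) cross=-19.645
  mode - wants cross < 0 → take C=(0.8818,-3.8852) (cross=-19.645)
ex = (C−B)/|BC| = (-0.5203,-0.8540); ey = (0.8540,-0.5203)
P = B + -0.95·ex + -1.36·ey = (2.2960,1.0496)

2.30 1.05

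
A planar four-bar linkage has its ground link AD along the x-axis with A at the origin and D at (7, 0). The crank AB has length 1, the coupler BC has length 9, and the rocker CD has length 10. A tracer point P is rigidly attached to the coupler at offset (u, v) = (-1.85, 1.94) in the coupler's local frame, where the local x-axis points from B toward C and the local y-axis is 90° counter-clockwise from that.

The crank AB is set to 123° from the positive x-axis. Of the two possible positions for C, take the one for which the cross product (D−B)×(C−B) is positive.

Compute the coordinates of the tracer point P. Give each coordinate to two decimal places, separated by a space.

A=(0,0), D=(7.00,0)
B = A + 1.00·(cos123°, sin123°) = (-0.5446, 0.8387)
|BD| = 7.5911
circle(B,9.00) ∩ circle(D,10.00): a=2.5441, h=8.6329
  candidates: C₊=(2.9376,9.1377) cross=65.534; C₋=(1.0301,-8.0225) cross=-65.534
  mode + wants cross > 0 → take C=(2.9376,9.1377) (cross=65.534)
ex = (C−B)/|BC| = (0.3869,0.9221); ey = (-0.9221,0.3869)
P = B + -1.85·ex + 1.94·ey = (-3.0493,-0.1166)

-3.05 -0.12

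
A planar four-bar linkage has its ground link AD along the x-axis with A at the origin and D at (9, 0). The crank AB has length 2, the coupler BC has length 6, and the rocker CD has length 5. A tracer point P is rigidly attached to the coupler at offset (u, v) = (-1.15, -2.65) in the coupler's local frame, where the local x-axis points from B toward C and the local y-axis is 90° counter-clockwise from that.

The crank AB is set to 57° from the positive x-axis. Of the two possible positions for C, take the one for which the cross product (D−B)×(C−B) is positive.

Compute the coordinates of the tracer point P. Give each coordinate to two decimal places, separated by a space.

1.22 -1.21

A=(0,0), D=(9.00,0)
B = A + 2.00·(cos57°, sin57°) = (1.0893, 1.6773)
|BD| = 8.0866
circle(B,6.00) ∩ circle(D,5.00): a=4.7234, h=3.6999
  candidates: C₊=(6.4774,4.3170) cross=29.919; C₋=(4.9425,-2.9218) cross=-29.919
  mode + wants cross > 0 → take C=(6.4774,4.3170) (cross=29.919)
ex = (C−B)/|BC| = (0.8980,0.4399); ey = (-0.4399,0.8980)
P = B + -1.15·ex + -2.65·ey = (1.2224,-1.2084)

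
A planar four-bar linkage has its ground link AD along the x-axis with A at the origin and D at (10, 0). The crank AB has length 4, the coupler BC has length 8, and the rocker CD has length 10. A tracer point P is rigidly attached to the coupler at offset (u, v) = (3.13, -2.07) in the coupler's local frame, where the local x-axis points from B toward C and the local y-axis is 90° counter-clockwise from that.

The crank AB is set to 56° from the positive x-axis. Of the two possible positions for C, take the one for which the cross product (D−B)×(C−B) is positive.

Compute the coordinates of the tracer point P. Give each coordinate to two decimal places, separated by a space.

A=(0,0), D=(10.00,0)
B = A + 4.00·(cos56°, sin56°) = (2.2368, 3.3162)
|BD| = 8.4418
circle(B,8.00) ∩ circle(D,10.00): a=2.0887, h=7.7225
  candidates: C₊=(7.1911,9.5974) cross=65.192; C₋=(1.1240,-4.6061) cross=-65.192
  mode + wants cross > 0 → take C=(7.1911,9.5974) (cross=65.192)
ex = (C−B)/|BC| = (0.6193,0.7852); ey = (-0.7852,0.6193)
P = B + 3.13·ex + -2.07·ey = (5.8004,4.4918)

5.80 4.49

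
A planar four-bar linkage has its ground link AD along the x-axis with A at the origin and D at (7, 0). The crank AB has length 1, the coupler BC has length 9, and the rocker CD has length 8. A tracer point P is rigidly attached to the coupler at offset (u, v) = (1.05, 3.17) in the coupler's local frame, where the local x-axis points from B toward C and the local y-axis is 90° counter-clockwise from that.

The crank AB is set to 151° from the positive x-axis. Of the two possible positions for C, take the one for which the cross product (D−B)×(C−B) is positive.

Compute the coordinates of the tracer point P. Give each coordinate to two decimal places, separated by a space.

A=(0,0), D=(7.00,0)
B = A + 1.00·(cos151°, sin151°) = (-0.8746, 0.4848)
|BD| = 7.8895
circle(B,9.00) ∩ circle(D,8.00): a=5.0221, h=7.4685
  candidates: C₊=(4.5970,7.6306) cross=58.923; C₋=(3.6791,-7.2782) cross=-58.923
  mode + wants cross > 0 → take C=(4.5970,7.6306) (cross=58.923)
ex = (C−B)/|BC| = (0.6080,0.7940); ey = (-0.7940,0.6080)
P = B + 1.05·ex + 3.17·ey = (-2.7532,3.2457)

-2.75 3.25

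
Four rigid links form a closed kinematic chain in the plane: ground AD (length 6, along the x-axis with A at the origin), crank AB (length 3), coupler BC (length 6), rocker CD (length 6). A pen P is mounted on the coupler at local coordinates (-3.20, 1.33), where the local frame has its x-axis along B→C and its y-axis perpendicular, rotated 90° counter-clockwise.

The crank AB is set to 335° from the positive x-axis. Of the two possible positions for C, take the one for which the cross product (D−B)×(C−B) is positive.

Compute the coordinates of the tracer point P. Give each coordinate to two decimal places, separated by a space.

A=(0,0), D=(6.00,0)
B = A + 3.00·(cos335°, sin335°) = (2.7189, -1.2679)
|BD| = 3.5175
circle(B,6.00) ∩ circle(D,6.00): a=1.7588, h=5.7364
  candidates: C₊=(2.2918,4.7169) cross=20.178; C₋=(6.4271,-5.9848) cross=-20.178
  mode + wants cross > 0 → take C=(2.2918,4.7169) (cross=20.178)
ex = (C−B)/|BC| = (-0.0712,0.9975); ey = (-0.9975,-0.0712)
P = B + -3.20·ex + 1.33·ey = (1.6201,-4.5544)

1.62 -4.55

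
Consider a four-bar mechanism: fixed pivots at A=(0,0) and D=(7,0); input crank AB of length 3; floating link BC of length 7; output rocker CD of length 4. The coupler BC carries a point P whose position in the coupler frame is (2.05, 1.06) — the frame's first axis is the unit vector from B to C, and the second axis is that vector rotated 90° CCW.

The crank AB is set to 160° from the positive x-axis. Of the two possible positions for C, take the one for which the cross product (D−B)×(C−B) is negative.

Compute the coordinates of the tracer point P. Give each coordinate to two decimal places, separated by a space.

-0.51 1.11

A=(0,0), D=(7.00,0)
B = A + 3.00·(cos160°, sin160°) = (-2.8191, 1.0261)
|BD| = 9.8725
circle(B,7.00) ∩ circle(D,4.00): a=6.6076, h=2.3108
  candidates: C₊=(3.9929,2.6377) cross=22.814; C₋=(3.5125,-1.9590) cross=-22.814
  mode - wants cross < 0 → take C=(3.5125,-1.9590) (cross=-22.814)
ex = (C−B)/|BC| = (0.9045,-0.4264); ey = (0.4264,0.9045)
P = B + 2.05·ex + 1.06·ey = (-0.5128,1.1107)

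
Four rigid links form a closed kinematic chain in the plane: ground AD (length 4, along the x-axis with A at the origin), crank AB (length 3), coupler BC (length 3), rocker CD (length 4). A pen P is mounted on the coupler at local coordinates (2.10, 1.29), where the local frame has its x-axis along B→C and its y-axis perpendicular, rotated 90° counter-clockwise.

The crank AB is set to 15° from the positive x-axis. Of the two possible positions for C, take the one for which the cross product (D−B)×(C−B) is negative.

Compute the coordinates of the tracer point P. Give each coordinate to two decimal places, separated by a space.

A=(0,0), D=(4.00,0)
B = A + 3.00·(cos15°, sin15°) = (2.8978, 0.7765)
|BD| = 1.3483
circle(B,3.00) ∩ circle(D,4.00): a=-1.9218, h=2.3036
  candidates: C₊=(2.6533,3.7665) cross=3.106; C₋=(-0.0000,0.0000) cross=-3.106
  mode - wants cross < 0 → take C=(-0.0000,0.0000) (cross=-3.106)
ex = (C−B)/|BC| = (-0.9659,-0.2588); ey = (0.2588,-0.9659)
P = B + 2.10·ex + 1.29·ey = (1.2032,-1.0131)

1.20 -1.01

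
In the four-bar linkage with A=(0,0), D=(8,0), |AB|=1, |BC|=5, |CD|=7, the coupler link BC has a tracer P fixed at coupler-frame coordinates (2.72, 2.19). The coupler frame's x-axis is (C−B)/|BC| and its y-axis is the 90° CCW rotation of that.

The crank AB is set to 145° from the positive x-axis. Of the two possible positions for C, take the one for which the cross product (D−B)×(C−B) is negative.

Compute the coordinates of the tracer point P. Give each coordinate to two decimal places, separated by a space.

A=(0,0), D=(8.00,0)
B = A + 1.00·(cos145°, sin145°) = (-0.8192, 0.5736)
|BD| = 8.8378
circle(B,5.00) ∩ circle(D,7.00): a=3.0611, h=3.9534
  candidates: C₊=(2.4921,4.3200) cross=34.940; C₋=(1.9789,-3.5702) cross=-34.940
  mode - wants cross < 0 → take C=(1.9789,-3.5702) (cross=-34.940)
ex = (C−B)/|BC| = (0.5596,-0.8288); ey = (0.8288,0.5596)
P = B + 2.72·ex + 2.19·ey = (2.5180,-0.4551)

2.52 -0.46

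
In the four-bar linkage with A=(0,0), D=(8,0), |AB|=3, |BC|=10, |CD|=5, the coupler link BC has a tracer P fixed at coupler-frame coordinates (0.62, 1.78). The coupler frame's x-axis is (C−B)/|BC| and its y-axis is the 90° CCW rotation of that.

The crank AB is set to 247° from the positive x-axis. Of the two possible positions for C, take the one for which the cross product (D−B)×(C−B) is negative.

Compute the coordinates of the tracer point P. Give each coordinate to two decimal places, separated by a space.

A=(0,0), D=(8.00,0)
B = A + 3.00·(cos247°, sin247°) = (-1.1722, -2.7615)
|BD| = 9.5789
circle(B,10.00) ∩ circle(D,5.00): a=8.7043, h=4.9229
  candidates: C₊=(5.7433,4.4618) cross=47.156; C₋=(8.5818,-4.9660) cross=-47.156
  mode - wants cross < 0 → take C=(8.5818,-4.9660) (cross=-47.156)
ex = (C−B)/|BC| = (0.9754,-0.2205); ey = (0.2205,0.9754)
P = B + 0.62·ex + 1.78·ey = (-0.1750,-1.1620)

-0.18 -1.16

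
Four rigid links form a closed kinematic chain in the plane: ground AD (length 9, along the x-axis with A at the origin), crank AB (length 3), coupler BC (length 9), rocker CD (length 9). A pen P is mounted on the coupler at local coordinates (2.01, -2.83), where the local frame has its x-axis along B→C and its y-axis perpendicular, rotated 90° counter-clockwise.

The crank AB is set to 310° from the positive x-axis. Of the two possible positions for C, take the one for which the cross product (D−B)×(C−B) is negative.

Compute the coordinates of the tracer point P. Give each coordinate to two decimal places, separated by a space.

A=(0,0), D=(9.00,0)
B = A + 3.00·(cos310°, sin310°) = (1.9284, -2.2981)
|BD| = 7.4357
circle(B,9.00) ∩ circle(D,9.00): a=3.7178, h=8.1962
  candidates: C₊=(2.9310,6.6458) cross=60.944; C₋=(7.9974,-8.9440) cross=-60.944
  mode - wants cross < 0 → take C=(7.9974,-8.9440) (cross=-60.944)
ex = (C−B)/|BC| = (0.6743,-0.7384); ey = (0.7384,0.6743)
P = B + 2.01·ex + -2.83·ey = (1.1940,-5.6907)

1.19 -5.69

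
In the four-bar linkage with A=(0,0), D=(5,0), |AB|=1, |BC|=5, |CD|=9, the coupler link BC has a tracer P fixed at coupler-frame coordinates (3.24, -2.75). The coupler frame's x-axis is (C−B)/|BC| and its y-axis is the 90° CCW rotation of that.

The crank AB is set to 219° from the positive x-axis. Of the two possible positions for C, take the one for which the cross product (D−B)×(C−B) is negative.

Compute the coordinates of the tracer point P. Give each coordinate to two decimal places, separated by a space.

-4.32 -2.97

A=(0,0), D=(5.00,0)
B = A + 1.00·(cos219°, sin219°) = (-0.7771, -0.6293)
|BD| = 5.8113
circle(B,5.00) ∩ circle(D,9.00): a=-1.9125, h=4.6198
  candidates: C₊=(-3.1787,3.7562) cross=26.847; C₋=(-2.1781,-5.4290) cross=-26.847
  mode - wants cross < 0 → take C=(-2.1781,-5.4290) (cross=-26.847)
ex = (C−B)/|BC| = (-0.2802,-0.9599); ey = (0.9599,-0.2802)
P = B + 3.24·ex + -2.75·ey = (-4.3248,-2.9690)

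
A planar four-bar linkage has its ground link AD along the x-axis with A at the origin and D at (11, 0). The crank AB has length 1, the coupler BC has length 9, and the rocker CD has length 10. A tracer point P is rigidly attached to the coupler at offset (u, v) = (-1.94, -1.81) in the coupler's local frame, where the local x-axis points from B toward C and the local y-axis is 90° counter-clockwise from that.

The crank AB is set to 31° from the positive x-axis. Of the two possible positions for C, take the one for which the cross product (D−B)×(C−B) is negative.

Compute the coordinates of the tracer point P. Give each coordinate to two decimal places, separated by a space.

A=(0,0), D=(11.00,0)
B = A + 1.00·(cos31°, sin31°) = (0.8572, 0.5150)
|BD| = 10.1559
circle(B,9.00) ∩ circle(D,10.00): a=4.1425, h=7.9900
  candidates: C₊=(5.3996,8.2846) cross=81.145; C₋=(4.5892,-7.6747) cross=-81.145
  mode - wants cross < 0 → take C=(4.5892,-7.6747) (cross=-81.145)
ex = (C−B)/|BC| = (0.4147,-0.9100); ey = (0.9100,0.4147)
P = B + -1.94·ex + -1.81·ey = (-1.5943,1.5298)

-1.59 1.53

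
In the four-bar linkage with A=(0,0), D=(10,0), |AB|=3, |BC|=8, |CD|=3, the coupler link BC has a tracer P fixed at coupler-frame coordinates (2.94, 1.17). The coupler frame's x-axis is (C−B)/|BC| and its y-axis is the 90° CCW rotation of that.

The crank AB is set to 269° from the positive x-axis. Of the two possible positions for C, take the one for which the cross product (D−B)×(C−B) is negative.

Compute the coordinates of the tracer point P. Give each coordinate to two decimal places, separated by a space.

2.75 -1.52

A=(0,0), D=(10.00,0)
B = A + 3.00·(cos269°, sin269°) = (-0.0524, -2.9995)
|BD| = 10.4903
circle(B,8.00) ∩ circle(D,3.00): a=7.8666, h=1.4547
  candidates: C₊=(7.0699,0.6438) cross=15.260; C₋=(7.9018,-2.1442) cross=-15.260
  mode - wants cross < 0 → take C=(7.9018,-2.1442) (cross=-15.260)
ex = (C−B)/|BC| = (0.9943,0.1069); ey = (-0.1069,0.9943)
P = B + 2.94·ex + 1.17·ey = (2.7457,-1.5219)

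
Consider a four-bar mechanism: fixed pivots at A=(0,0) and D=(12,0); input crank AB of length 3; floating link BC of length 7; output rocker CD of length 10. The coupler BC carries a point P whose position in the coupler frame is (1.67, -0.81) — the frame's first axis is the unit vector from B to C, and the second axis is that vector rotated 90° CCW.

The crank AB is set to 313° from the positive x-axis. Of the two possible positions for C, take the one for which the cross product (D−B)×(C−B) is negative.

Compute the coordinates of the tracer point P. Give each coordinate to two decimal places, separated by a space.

2.31 -4.03

A=(0,0), D=(12.00,0)
B = A + 3.00·(cos313°, sin313°) = (2.0460, -2.1941)
|BD| = 10.1929
circle(B,7.00) ∩ circle(D,10.00): a=2.5947, h=6.5013
  candidates: C₊=(3.1805,4.7134) cross=66.268; C₋=(5.9793,-7.9845) cross=-66.268
  mode - wants cross < 0 → take C=(5.9793,-7.9845) (cross=-66.268)
ex = (C−B)/|BC| = (0.5619,-0.8272); ey = (0.8272,0.5619)
P = B + 1.67·ex + -0.81·ey = (2.3143,-4.0306)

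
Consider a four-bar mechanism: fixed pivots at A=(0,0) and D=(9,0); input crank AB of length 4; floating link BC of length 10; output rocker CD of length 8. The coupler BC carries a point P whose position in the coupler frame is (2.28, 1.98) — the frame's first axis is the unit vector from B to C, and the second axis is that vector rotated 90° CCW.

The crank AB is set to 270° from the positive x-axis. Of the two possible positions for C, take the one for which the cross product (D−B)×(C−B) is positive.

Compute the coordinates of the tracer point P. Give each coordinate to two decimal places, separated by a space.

-1.15 -1.21

A=(0,0), D=(9.00,0)
B = A + 4.00·(cos270°, sin270°) = (-0.0000, -4.0000)
|BD| = 9.8489
circle(B,10.00) ∩ circle(D,8.00): a=6.7521, h=7.3763
  candidates: C₊=(3.1743,5.4828) cross=72.648; C₋=(9.1659,-7.9983) cross=-72.648
  mode + wants cross > 0 → take C=(3.1743,5.4828) (cross=72.648)
ex = (C−B)/|BC| = (0.3174,0.9483); ey = (-0.9483,0.3174)
P = B + 2.28·ex + 1.98·ey = (-1.1539,-1.2094)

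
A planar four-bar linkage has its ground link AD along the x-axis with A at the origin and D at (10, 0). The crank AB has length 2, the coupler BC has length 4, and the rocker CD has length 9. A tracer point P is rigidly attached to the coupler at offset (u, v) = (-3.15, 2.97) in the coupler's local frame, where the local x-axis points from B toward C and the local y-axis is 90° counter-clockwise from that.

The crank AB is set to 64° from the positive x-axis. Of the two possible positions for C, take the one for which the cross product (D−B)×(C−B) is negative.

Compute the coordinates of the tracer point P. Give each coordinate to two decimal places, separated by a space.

A=(0,0), D=(10.00,0)
B = A + 2.00·(cos64°, sin64°) = (0.8767, 1.7976)
|BD| = 9.2987
circle(B,4.00) ∩ circle(D,9.00): a=1.1542, h=3.8299
  candidates: C₊=(2.7496,5.3321) cross=35.613; C₋=(1.2688,-2.1832) cross=-35.613
  mode - wants cross < 0 → take C=(1.2688,-2.1832) (cross=-35.613)
ex = (C−B)/|BC| = (0.0980,-0.9952); ey = (0.9952,0.0980)
P = B + -3.15·ex + 2.97·ey = (3.5237,5.2235)

3.52 5.22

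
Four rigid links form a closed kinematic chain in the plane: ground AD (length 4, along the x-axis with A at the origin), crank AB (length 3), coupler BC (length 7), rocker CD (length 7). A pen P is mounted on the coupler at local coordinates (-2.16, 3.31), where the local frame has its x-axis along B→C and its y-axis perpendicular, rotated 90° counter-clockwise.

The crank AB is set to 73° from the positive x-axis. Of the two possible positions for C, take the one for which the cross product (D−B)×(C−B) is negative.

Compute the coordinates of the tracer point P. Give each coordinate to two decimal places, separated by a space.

A=(0,0), D=(4.00,0)
B = A + 3.00·(cos73°, sin73°) = (0.8771, 2.8689)
|BD| = 4.2406
circle(B,7.00) ∩ circle(D,7.00): a=2.1203, h=6.6711
  candidates: C₊=(6.9518,6.3472) cross=28.290; C₋=(-2.0747,-3.4783) cross=-28.290
  mode - wants cross < 0 → take C=(-2.0747,-3.4783) (cross=-28.290)
ex = (C−B)/|BC| = (-0.4217,-0.9067); ey = (0.9067,-0.4217)
P = B + -2.16·ex + 3.31·ey = (4.7893,3.4317)

4.79 3.43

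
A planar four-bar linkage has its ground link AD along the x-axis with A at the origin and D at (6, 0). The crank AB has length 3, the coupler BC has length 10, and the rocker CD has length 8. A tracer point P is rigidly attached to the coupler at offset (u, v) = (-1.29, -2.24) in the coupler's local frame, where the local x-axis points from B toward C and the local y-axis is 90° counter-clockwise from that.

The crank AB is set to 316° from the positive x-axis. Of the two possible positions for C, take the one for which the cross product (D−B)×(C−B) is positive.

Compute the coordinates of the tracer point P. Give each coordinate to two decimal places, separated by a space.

4.12 -3.76

A=(0,0), D=(6.00,0)
B = A + 3.00·(cos316°, sin316°) = (2.1580, -2.0840)
|BD| = 4.3708
circle(B,10.00) ∩ circle(D,8.00): a=6.3036, h=7.7630
  candidates: C₊=(3.9976,7.7454) cross=33.930; C₋=(11.4004,-5.9022) cross=-33.930
  mode + wants cross > 0 → take C=(3.9976,7.7454) (cross=33.930)
ex = (C−B)/|BC| = (0.1840,0.9829); ey = (-0.9829,0.1840)
P = B + -1.29·ex + -2.24·ey = (4.1225,-3.7640)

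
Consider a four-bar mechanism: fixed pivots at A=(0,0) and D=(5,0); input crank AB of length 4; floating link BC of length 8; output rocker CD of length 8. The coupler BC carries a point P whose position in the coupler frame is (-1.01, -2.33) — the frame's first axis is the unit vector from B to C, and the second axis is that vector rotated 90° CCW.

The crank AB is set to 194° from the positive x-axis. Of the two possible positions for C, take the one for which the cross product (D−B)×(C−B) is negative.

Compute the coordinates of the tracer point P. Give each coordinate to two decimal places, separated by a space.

A=(0,0), D=(5.00,0)
B = A + 4.00·(cos194°, sin194°) = (-3.8812, -0.9677)
|BD| = 8.9337
circle(B,8.00) ∩ circle(D,8.00): a=4.4669, h=6.6368
  candidates: C₊=(-0.1595,6.1139) cross=59.291; C₋=(1.2783,-7.0816) cross=-59.291
  mode - wants cross < 0 → take C=(1.2783,-7.0816) (cross=-59.291)
ex = (C−B)/|BC| = (0.6449,-0.7642); ey = (0.7642,0.6449)
P = B + -1.01·ex + -2.33·ey = (-6.3132,-1.6985)

-6.31 -1.70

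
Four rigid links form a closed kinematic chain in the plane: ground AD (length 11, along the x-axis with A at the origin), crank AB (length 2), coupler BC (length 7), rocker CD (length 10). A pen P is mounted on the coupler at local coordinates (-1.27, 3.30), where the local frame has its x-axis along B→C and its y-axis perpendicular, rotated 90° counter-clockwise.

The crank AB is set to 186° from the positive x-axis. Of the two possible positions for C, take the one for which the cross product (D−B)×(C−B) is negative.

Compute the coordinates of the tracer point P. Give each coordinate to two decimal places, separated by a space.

A=(0,0), D=(11.00,0)
B = A + 2.00·(cos186°, sin186°) = (-1.9890, -0.2091)
|BD| = 12.9907
circle(B,7.00) ∩ circle(D,10.00): a=4.5324, h=5.3345
  candidates: C₊=(2.4569,5.1977) cross=69.299; C₋=(2.6286,-5.4699) cross=-69.299
  mode - wants cross < 0 → take C=(2.6286,-5.4699) (cross=-69.299)
ex = (C−B)/|BC| = (0.6597,-0.7516); ey = (0.7516,0.6597)
P = B + -1.27·ex + 3.30·ey = (-0.3467,2.9223)

-0.35 2.92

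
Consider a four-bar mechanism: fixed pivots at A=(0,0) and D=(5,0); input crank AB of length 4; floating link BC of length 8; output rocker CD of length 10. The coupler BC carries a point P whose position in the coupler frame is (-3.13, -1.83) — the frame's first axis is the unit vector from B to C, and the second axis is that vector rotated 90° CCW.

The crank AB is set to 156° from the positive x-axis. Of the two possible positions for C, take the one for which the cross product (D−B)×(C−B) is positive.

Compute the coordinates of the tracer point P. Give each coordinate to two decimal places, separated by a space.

-3.49 -2.00

A=(0,0), D=(5.00,0)
B = A + 4.00·(cos156°, sin156°) = (-3.6542, 1.6269)
|BD| = 8.8058
circle(B,8.00) ∩ circle(D,10.00): a=2.3588, h=7.6444
  candidates: C₊=(0.0764,8.7039) cross=67.315; C₋=(-2.7484,-6.3216) cross=-67.315
  mode + wants cross > 0 → take C=(0.0764,8.7039) (cross=67.315)
ex = (C−B)/|BC| = (0.4663,0.8846); ey = (-0.8846,0.4663)
P = B + -3.13·ex + -1.83·ey = (-3.4949,-1.9953)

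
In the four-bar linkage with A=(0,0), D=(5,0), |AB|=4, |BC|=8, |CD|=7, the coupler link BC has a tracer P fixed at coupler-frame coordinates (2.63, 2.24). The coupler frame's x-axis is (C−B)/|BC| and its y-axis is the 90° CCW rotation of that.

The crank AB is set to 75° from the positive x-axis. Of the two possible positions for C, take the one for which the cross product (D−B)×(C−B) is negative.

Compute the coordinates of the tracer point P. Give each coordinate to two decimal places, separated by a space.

2.61 0.79

A=(0,0), D=(5.00,0)
B = A + 4.00·(cos75°, sin75°) = (1.0353, 3.8637)
|BD| = 5.5360
circle(B,8.00) ∩ circle(D,7.00): a=4.1228, h=6.8559
  candidates: C₊=(8.7728,5.8963) cross=37.954; C₋=(-0.7970,-3.9236) cross=-37.954
  mode - wants cross < 0 → take C=(-0.7970,-3.9236) (cross=-37.954)
ex = (C−B)/|BC| = (-0.2290,-0.9734); ey = (0.9734,-0.2290)
P = B + 2.63·ex + 2.24·ey = (2.6134,0.7906)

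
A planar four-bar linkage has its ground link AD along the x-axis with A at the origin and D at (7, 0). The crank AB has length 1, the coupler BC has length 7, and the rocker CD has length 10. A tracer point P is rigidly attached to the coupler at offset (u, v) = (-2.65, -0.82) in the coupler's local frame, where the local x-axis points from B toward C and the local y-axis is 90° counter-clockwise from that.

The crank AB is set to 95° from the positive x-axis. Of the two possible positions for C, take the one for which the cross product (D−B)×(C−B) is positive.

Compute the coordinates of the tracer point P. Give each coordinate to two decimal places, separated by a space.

0.35 -1.74

A=(0,0), D=(7.00,0)
B = A + 1.00·(cos95°, sin95°) = (-0.0872, 0.9962)
|BD| = 7.1568
circle(B,7.00) ∩ circle(D,10.00): a=0.0154, h=7.0000
  candidates: C₊=(0.9024,7.9259) cross=50.098; C₋=(-1.0463,-5.9378) cross=-50.098
  mode + wants cross > 0 → take C=(0.9024,7.9259) (cross=50.098)
ex = (C−B)/|BC| = (0.1414,0.9900); ey = (-0.9900,0.1414)
P = B + -2.65·ex + -0.82·ey = (0.3500,-1.7431)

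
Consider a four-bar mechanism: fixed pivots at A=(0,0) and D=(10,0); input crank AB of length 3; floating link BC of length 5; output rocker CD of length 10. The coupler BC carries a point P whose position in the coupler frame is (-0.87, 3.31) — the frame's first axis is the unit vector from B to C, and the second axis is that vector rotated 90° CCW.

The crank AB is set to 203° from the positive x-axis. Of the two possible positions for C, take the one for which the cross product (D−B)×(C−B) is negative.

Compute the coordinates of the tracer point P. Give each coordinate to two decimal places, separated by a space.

A=(0,0), D=(10.00,0)
B = A + 3.00·(cos203°, sin203°) = (-2.7615, -1.1722)
|BD| = 12.8152
circle(B,5.00) ∩ circle(D,10.00): a=3.4814, h=3.5888
  candidates: C₊=(0.3770,2.7200) cross=45.992; C₋=(1.0336,-4.4275) cross=-45.992
  mode - wants cross < 0 → take C=(1.0336,-4.4275) (cross=-45.992)
ex = (C−B)/|BC| = (0.7590,-0.6511); ey = (0.6511,0.7590)
P = B + -0.87·ex + 3.31·ey = (-1.2668,1.9066)

-1.27 1.91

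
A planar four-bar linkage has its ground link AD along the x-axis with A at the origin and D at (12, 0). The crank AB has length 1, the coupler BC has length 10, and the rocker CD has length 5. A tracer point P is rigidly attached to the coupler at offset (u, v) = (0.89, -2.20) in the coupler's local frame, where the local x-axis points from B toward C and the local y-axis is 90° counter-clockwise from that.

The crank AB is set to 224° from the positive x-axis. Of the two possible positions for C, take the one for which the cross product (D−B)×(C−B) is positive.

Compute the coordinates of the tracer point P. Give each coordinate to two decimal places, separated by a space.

1.00 -2.33

A=(0,0), D=(12.00,0)
B = A + 1.00·(cos224°, sin224°) = (-0.7193, -0.6947)
|BD| = 12.7383
circle(B,10.00) ∩ circle(D,5.00): a=9.3130, h=3.6425
  candidates: C₊=(8.3812,3.4503) cross=46.399; C₋=(8.7785,-3.8238) cross=-46.399
  mode + wants cross > 0 → take C=(8.3812,3.4503) (cross=46.399)
ex = (C−B)/|BC| = (0.9101,0.4145); ey = (-0.4145,0.9101)
P = B + 0.89·ex + -2.20·ey = (1.0025,-2.3279)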